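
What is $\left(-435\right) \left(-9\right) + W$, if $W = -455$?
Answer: $3460$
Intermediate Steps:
$\left(-435\right) \left(-9\right) + W = \left(-435\right) \left(-9\right) - 455 = 3915 - 455 = 3460$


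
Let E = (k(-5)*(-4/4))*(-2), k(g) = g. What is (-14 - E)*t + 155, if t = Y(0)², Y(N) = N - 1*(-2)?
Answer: 139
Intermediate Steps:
E = -10 (E = -(-20)/4*(-2) = -5*(-1)*(-2) = 5*(-2) = -10)
Y(N) = 2 + N (Y(N) = N + 2 = 2 + N)
t = 4 (t = (2 + 0)² = 2² = 4)
(-14 - E)*t + 155 = (-14 - 1*(-10))*4 + 155 = (-14 + 10)*4 + 155 = -4*4 + 155 = -16 + 155 = 139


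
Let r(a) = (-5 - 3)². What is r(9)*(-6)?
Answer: -384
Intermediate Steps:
r(a) = 64 (r(a) = (-8)² = 64)
r(9)*(-6) = 64*(-6) = -384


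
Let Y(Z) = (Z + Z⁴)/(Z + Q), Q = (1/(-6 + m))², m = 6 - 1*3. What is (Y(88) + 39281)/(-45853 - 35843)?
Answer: -43913573/4983456 ≈ -8.8119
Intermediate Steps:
m = 3 (m = 6 - 3 = 3)
Q = ⅑ (Q = (1/(-6 + 3))² = (1/(-3))² = (-⅓)² = ⅑ ≈ 0.11111)
Y(Z) = (Z + Z⁴)/(⅑ + Z) (Y(Z) = (Z + Z⁴)/(Z + ⅑) = (Z + Z⁴)/(⅑ + Z))
(Y(88) + 39281)/(-45853 - 35843) = (9*88*(1 + 88³)/(1 + 9*88) + 39281)/(-45853 - 35843) = (9*88*(1 + 681472)/(1 + 792) + 39281)/(-81696) = (9*88*681473/793 + 39281)*(-1/81696) = (9*88*(1/793)*681473 + 39281)*(-1/81696) = (41517432/61 + 39281)*(-1/81696) = (43913573/61)*(-1/81696) = -43913573/4983456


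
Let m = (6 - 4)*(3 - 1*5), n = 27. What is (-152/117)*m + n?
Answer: 3767/117 ≈ 32.197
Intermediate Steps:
m = -4 (m = 2*(3 - 5) = 2*(-2) = -4)
(-152/117)*m + n = -152/117*(-4) + 27 = 608/117 + 27 = 3767/117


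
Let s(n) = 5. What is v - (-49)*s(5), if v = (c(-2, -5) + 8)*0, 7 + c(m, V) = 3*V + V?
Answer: 245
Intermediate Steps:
c(m, V) = -7 + 4*V (c(m, V) = -7 + (3*V + V) = -7 + 4*V)
v = 0 (v = ((-7 + 4*(-5)) + 8)*0 = ((-7 - 20) + 8)*0 = (-27 + 8)*0 = -19*0 = 0)
v - (-49)*s(5) = 0 - (-49)*5 = 0 - 1*(-245) = 0 + 245 = 245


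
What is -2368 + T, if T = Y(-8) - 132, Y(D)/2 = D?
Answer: -2516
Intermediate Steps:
Y(D) = 2*D
T = -148 (T = 2*(-8) - 132 = -16 - 132 = -148)
-2368 + T = -2368 - 148 = -2516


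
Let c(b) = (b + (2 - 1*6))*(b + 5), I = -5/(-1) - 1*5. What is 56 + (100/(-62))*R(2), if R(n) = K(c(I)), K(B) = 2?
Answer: 1636/31 ≈ 52.774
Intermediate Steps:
I = 0 (I = -5*(-1) - 5 = 5 - 5 = 0)
c(b) = (-4 + b)*(5 + b) (c(b) = (b + (2 - 6))*(5 + b) = (b - 4)*(5 + b) = (-4 + b)*(5 + b))
R(n) = 2
56 + (100/(-62))*R(2) = 56 + (100/(-62))*2 = 56 + (100*(-1/62))*2 = 56 - 50/31*2 = 56 - 100/31 = 1636/31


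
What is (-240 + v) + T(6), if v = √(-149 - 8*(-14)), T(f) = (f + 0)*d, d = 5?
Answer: -210 + I*√37 ≈ -210.0 + 6.0828*I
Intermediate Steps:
T(f) = 5*f (T(f) = (f + 0)*5 = f*5 = 5*f)
v = I*√37 (v = √(-149 + 112) = √(-37) = I*√37 ≈ 6.0828*I)
(-240 + v) + T(6) = (-240 + I*√37) + 5*6 = (-240 + I*√37) + 30 = -210 + I*√37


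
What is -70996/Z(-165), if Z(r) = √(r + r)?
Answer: 35498*I*√330/165 ≈ 3908.2*I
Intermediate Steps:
Z(r) = √2*√r (Z(r) = √(2*r) = √2*√r)
-70996/Z(-165) = -70996*(-I*√330/330) = -(-35498)*I*√330/165 = 35498*I*√330/165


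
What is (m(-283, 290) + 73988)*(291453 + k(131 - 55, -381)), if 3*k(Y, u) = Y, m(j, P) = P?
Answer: 64951282930/3 ≈ 2.1650e+10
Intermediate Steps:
k(Y, u) = Y/3
(m(-283, 290) + 73988)*(291453 + k(131 - 55, -381)) = (290 + 73988)*(291453 + (131 - 55)/3) = 74278*(291453 + (⅓)*76) = 74278*(291453 + 76/3) = 74278*(874435/3) = 64951282930/3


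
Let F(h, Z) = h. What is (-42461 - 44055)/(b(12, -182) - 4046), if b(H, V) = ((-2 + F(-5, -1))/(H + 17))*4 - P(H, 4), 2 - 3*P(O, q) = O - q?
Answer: 14587/682 ≈ 21.389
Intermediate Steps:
P(O, q) = ⅔ - O/3 + q/3 (P(O, q) = ⅔ - (O - q)/3 = ⅔ + (-O/3 + q/3) = ⅔ - O/3 + q/3)
b(H, V) = -2 - 28/(17 + H) + H/3 (b(H, V) = ((-2 - 5)/(H + 17))*4 - (⅔ - H/3 + (⅓)*4) = -7/(17 + H)*4 - (⅔ - H/3 + 4/3) = -28/(17 + H) - (2 - H/3) = -28/(17 + H) + (-2 + H/3) = -2 - 28/(17 + H) + H/3)
(-42461 - 44055)/(b(12, -182) - 4046) = (-42461 - 44055)/((-186 + 12² + 11*12)/(3*(17 + 12)) - 4046) = -86516/((⅓)*(-186 + 144 + 132)/29 - 4046) = -86516/((⅓)*(1/29)*90 - 4046) = -86516/(30/29 - 4046) = -86516/(-117304/29) = -86516*(-29/117304) = 14587/682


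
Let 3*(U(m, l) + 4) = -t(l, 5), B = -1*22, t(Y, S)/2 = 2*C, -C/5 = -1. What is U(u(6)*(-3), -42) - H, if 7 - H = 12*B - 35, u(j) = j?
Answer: -950/3 ≈ -316.67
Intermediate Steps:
C = 5 (C = -5*(-1) = 5)
t(Y, S) = 20 (t(Y, S) = 2*(2*5) = 2*10 = 20)
B = -22
H = 306 (H = 7 - (12*(-22) - 35) = 7 - (-264 - 35) = 7 - 1*(-299) = 7 + 299 = 306)
U(m, l) = -32/3 (U(m, l) = -4 + (-1*20)/3 = -4 + (1/3)*(-20) = -4 - 20/3 = -32/3)
U(u(6)*(-3), -42) - H = -32/3 - 1*306 = -32/3 - 306 = -950/3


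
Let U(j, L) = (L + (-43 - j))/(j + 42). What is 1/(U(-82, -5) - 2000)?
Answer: -20/40017 ≈ -0.00049979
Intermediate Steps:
U(j, L) = (-43 + L - j)/(42 + j)
1/(U(-82, -5) - 2000) = 1/((-43 - 5 - 1*(-82))/(42 - 82) - 2000) = 1/((-43 - 5 + 82)/(-40) - 2000) = 1/(-1/40*34 - 2000) = 1/(-17/20 - 2000) = 1/(-40017/20) = -20/40017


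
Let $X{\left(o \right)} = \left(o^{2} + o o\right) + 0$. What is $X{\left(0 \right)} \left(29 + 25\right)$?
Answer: $0$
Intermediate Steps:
$X{\left(o \right)} = 2 o^{2}$ ($X{\left(o \right)} = \left(o^{2} + o^{2}\right) + 0 = 2 o^{2} + 0 = 2 o^{2}$)
$X{\left(0 \right)} \left(29 + 25\right) = 2 \cdot 0^{2} \left(29 + 25\right) = 2 \cdot 0 \cdot 54 = 0 \cdot 54 = 0$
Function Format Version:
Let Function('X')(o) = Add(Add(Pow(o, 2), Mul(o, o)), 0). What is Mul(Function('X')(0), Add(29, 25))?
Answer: 0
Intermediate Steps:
Function('X')(o) = Mul(2, Pow(o, 2)) (Function('X')(o) = Add(Add(Pow(o, 2), Pow(o, 2)), 0) = Add(Mul(2, Pow(o, 2)), 0) = Mul(2, Pow(o, 2)))
Mul(Function('X')(0), Add(29, 25)) = Mul(Mul(2, Pow(0, 2)), Add(29, 25)) = Mul(Mul(2, 0), 54) = Mul(0, 54) = 0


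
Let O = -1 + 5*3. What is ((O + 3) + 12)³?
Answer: 24389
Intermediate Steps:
O = 14 (O = -1 + 15 = 14)
((O + 3) + 12)³ = ((14 + 3) + 12)³ = (17 + 12)³ = 29³ = 24389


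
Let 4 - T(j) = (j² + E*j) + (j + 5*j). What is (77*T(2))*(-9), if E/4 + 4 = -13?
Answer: -85932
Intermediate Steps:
E = -68 (E = -16 + 4*(-13) = -16 - 52 = -68)
T(j) = 4 - j² + 62*j (T(j) = 4 - ((j² - 68*j) + (j + 5*j)) = 4 - ((j² - 68*j) + 6*j) = 4 - (j² - 62*j) = 4 + (-j² + 62*j) = 4 - j² + 62*j)
(77*T(2))*(-9) = (77*(4 - 1*2² + 62*2))*(-9) = (77*(4 - 1*4 + 124))*(-9) = (77*(4 - 4 + 124))*(-9) = (77*124)*(-9) = 9548*(-9) = -85932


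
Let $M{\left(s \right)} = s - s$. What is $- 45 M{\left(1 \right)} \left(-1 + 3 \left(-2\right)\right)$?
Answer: $0$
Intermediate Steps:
$M{\left(s \right)} = 0$
$- 45 M{\left(1 \right)} \left(-1 + 3 \left(-2\right)\right) = \left(-45\right) 0 \left(-1 + 3 \left(-2\right)\right) = 0 \left(-1 - 6\right) = 0 \left(-7\right) = 0$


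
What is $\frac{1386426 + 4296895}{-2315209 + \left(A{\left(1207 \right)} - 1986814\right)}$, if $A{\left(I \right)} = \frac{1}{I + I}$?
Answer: $- \frac{13719536894}{10385083521} \approx -1.3211$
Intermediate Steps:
$A{\left(I \right)} = \frac{1}{2 I}$
$\frac{1386426 + 4296895}{-2315209 + \left(A{\left(1207 \right)} - 1986814\right)} = \frac{1386426 + 4296895}{-2315209 - \left(1986814 - \frac{1}{2 \cdot 1207}\right)} = \frac{5683321}{-2315209 + \left(\frac{1}{2} \cdot \frac{1}{1207} - 1986814\right)} = \frac{5683321}{-2315209 + \left(\frac{1}{2414} - 1986814\right)} = \frac{5683321}{-2315209 - \frac{4796168995}{2414}} = \frac{5683321}{- \frac{10385083521}{2414}} = 5683321 \left(- \frac{2414}{10385083521}\right) = - \frac{13719536894}{10385083521}$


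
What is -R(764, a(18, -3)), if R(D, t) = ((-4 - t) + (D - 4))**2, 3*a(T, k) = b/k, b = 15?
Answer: -5166529/9 ≈ -5.7406e+5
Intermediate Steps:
a(T, k) = 5/k (a(T, k) = (15/k)/3 = 5/k)
R(D, t) = (-8 + D - t)**2 (R(D, t) = ((-4 - t) + (-4 + D))**2 = (-8 + D - t)**2)
-R(764, a(18, -3)) = -(8 + 5/(-3) - 1*764)**2 = -(8 + 5*(-1/3) - 764)**2 = -(8 - 5/3 - 764)**2 = -(-2273/3)**2 = -1*5166529/9 = -5166529/9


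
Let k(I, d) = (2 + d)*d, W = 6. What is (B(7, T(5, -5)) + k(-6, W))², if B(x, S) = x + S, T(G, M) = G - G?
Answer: 3025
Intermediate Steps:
T(G, M) = 0
k(I, d) = d*(2 + d)
B(x, S) = S + x
(B(7, T(5, -5)) + k(-6, W))² = ((0 + 7) + 6*(2 + 6))² = (7 + 6*8)² = (7 + 48)² = 55² = 3025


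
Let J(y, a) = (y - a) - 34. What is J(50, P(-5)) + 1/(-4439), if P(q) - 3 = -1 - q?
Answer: 39950/4439 ≈ 8.9998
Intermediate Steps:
P(q) = 2 - q (P(q) = 3 + (-1 - q) = 2 - q)
J(y, a) = -34 + y - a
J(50, P(-5)) + 1/(-4439) = (-34 + 50 - (2 - 1*(-5))) + 1/(-4439) = (-34 + 50 - (2 + 5)) - 1/4439 = (-34 + 50 - 1*7) - 1/4439 = (-34 + 50 - 7) - 1/4439 = 9 - 1/4439 = 39950/4439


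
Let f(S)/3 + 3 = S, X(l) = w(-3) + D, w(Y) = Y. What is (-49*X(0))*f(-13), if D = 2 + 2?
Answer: 2352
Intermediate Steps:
D = 4
X(l) = 1 (X(l) = -3 + 4 = 1)
f(S) = -9 + 3*S
(-49*X(0))*f(-13) = (-49*1)*(-9 + 3*(-13)) = -49*(-9 - 39) = -49*(-48) = 2352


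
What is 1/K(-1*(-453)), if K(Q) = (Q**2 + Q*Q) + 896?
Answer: 1/411314 ≈ 2.4312e-6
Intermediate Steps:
K(Q) = 896 + 2*Q**2 (K(Q) = (Q**2 + Q**2) + 896 = 2*Q**2 + 896 = 896 + 2*Q**2)
1/K(-1*(-453)) = 1/(896 + 2*(-1*(-453))**2) = 1/(896 + 2*453**2) = 1/(896 + 2*205209) = 1/(896 + 410418) = 1/411314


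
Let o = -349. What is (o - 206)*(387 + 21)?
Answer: -226440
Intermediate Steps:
(o - 206)*(387 + 21) = (-349 - 206)*(387 + 21) = -555*408 = -226440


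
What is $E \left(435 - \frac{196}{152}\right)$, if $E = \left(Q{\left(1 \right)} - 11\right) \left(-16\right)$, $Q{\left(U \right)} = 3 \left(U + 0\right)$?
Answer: $\frac{1054784}{19} \approx 55515.0$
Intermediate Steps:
$Q{\left(U \right)} = 3 U$
$E = 128$ ($E = \left(3 \cdot 1 - 11\right) \left(-16\right) = \left(3 - 11\right) \left(-16\right) = \left(-8\right) \left(-16\right) = 128$)
$E \left(435 - \frac{196}{152}\right) = 128 \left(435 - \frac{196}{152}\right) = 128 \left(435 - 196 \cdot \frac{1}{152}\right) = 128 \left(435 - \frac{49}{38}\right) = 128 \cdot \frac{16481}{38} = \frac{1054784}{19}$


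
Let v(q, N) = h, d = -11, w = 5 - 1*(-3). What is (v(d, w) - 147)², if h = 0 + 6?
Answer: 19881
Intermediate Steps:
w = 8 (w = 5 + 3 = 8)
h = 6
v(q, N) = 6
(v(d, w) - 147)² = (6 - 147)² = (-141)² = 19881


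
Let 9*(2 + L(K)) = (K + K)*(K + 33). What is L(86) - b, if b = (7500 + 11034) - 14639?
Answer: -14605/9 ≈ -1622.8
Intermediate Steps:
L(K) = -2 + 2*K*(33 + K)/9 (L(K) = -2 + ((K + K)*(K + 33))/9 = -2 + ((2*K)*(33 + K))/9 = -2 + (2*K*(33 + K))/9 = -2 + 2*K*(33 + K)/9)
b = 3895 (b = 18534 - 14639 = 3895)
L(86) - b = (-2 + (2/9)*86**2 + (22/3)*86) - 1*3895 = (-2 + (2/9)*7396 + 1892/3) - 3895 = (-2 + 14792/9 + 1892/3) - 3895 = 20450/9 - 3895 = -14605/9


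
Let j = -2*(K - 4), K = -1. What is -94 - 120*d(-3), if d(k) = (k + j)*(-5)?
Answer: 4106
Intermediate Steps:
j = 10 (j = -2*(-1 - 4) = -2*(-5) = 10)
d(k) = -50 - 5*k (d(k) = (k + 10)*(-5) = (10 + k)*(-5) = -50 - 5*k)
-94 - 120*d(-3) = -94 - 120*(-50 - 5*(-3)) = -94 - 120*(-50 + 15) = -94 - 120*(-35) = -94 + 4200 = 4106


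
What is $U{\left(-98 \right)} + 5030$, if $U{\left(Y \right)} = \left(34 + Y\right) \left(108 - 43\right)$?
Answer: $870$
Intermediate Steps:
$U{\left(Y \right)} = 2210 + 65 Y$ ($U{\left(Y \right)} = \left(34 + Y\right) 65 = 2210 + 65 Y$)
$U{\left(-98 \right)} + 5030 = \left(2210 + 65 \left(-98\right)\right) + 5030 = \left(2210 - 6370\right) + 5030 = -4160 + 5030 = 870$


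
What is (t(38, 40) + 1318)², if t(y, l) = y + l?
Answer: 1948816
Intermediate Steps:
t(y, l) = l + y
(t(38, 40) + 1318)² = ((40 + 38) + 1318)² = (78 + 1318)² = 1396² = 1948816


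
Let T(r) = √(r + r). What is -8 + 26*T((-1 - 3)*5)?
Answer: -8 + 52*I*√10 ≈ -8.0 + 164.44*I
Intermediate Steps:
T(r) = √2*√r (T(r) = √(2*r) = √2*√r)
-8 + 26*T((-1 - 3)*5) = -8 + 26*(√2*√((-1 - 3)*5)) = -8 + 26*(√2*√(-4*5)) = -8 + 26*(√2*√(-20)) = -8 + 26*(√2*(2*I*√5)) = -8 + 26*(2*I*√10) = -8 + 52*I*√10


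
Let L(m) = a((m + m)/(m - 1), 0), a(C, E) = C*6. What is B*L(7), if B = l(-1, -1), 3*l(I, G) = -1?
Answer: -14/3 ≈ -4.6667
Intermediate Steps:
l(I, G) = -⅓ (l(I, G) = (⅓)*(-1) = -⅓)
a(C, E) = 6*C
L(m) = 12*m/(-1 + m) (L(m) = 6*((m + m)/(m - 1)) = 6*((2*m)/(-1 + m)) = 6*(2*m/(-1 + m)) = 12*m/(-1 + m))
B = -⅓ ≈ -0.33333
B*L(7) = -4*7/(-1 + 7) = -4*7/6 = -⅓*14 = -14/3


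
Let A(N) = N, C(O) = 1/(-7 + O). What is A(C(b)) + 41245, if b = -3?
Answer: 412449/10 ≈ 41245.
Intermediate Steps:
A(C(b)) + 41245 = 1/(-7 - 3) + 41245 = 1/(-10) + 41245 = -⅒ + 41245 = 412449/10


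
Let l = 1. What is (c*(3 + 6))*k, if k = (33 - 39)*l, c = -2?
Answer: 108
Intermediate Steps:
k = -6 (k = (33 - 39)*1 = -6*1 = -6)
(c*(3 + 6))*k = -2*(3 + 6)*(-6) = -2*9*(-6) = -18*(-6) = 108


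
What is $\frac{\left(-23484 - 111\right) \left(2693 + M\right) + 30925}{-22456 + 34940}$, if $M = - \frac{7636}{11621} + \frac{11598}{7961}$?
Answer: $- \frac{1469349367560650}{288738631501} \approx -5088.9$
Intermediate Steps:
$M = \frac{73990162}{92514781}$ ($M = \left(-7636\right) \frac{1}{11621} + 11598 \cdot \frac{1}{7961} = - \frac{7636}{11621} + \frac{11598}{7961} = \frac{73990162}{92514781} \approx 0.79977$)
$\frac{\left(-23484 - 111\right) \left(2693 + M\right) + 30925}{-22456 + 34940} = \frac{\left(-23484 - 111\right) \left(2693 + \frac{73990162}{92514781}\right) + 30925}{-22456 + 34940} = \frac{\left(-23595\right) \frac{249216295395}{92514781} + 30925}{12484} = \left(- \frac{5880258489845025}{92514781} + 30925\right) \frac{1}{12484} = \left(- \frac{5877397470242600}{92514781}\right) \frac{1}{12484} = - \frac{1469349367560650}{288738631501}$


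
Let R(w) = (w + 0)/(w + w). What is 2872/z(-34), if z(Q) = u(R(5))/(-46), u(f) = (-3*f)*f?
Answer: 528448/3 ≈ 1.7615e+5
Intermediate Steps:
R(w) = ½ (R(w) = w/((2*w)) = w*(1/(2*w)) = ½)
u(f) = -3*f²
z(Q) = 3/184 (z(Q) = -3*(½)²/(-46) = -3*¼*(-1/46) = -¾*(-1/46) = 3/184)
2872/z(-34) = 2872/(3/184) = 2872*(184/3) = 528448/3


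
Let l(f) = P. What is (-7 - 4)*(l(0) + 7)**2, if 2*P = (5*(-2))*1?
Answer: -44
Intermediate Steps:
P = -5 (P = ((5*(-2))*1)/2 = (-10*1)/2 = (1/2)*(-10) = -5)
l(f) = -5
(-7 - 4)*(l(0) + 7)**2 = (-7 - 4)*(-5 + 7)**2 = -11*2**2 = -11*4 = -44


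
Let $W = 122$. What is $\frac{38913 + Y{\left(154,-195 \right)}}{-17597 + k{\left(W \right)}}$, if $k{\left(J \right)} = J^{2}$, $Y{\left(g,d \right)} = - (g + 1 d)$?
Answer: $- \frac{38954}{2713} \approx -14.358$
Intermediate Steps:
$Y{\left(g,d \right)} = - d - g$ ($Y{\left(g,d \right)} = - (g + d) = - (d + g) = - d - g$)
$\frac{38913 + Y{\left(154,-195 \right)}}{-17597 + k{\left(W \right)}} = \frac{38913 - -41}{-17597 + 122^{2}} = \frac{38913 + \left(195 - 154\right)}{-17597 + 14884} = \frac{38913 + 41}{-2713} = 38954 \left(- \frac{1}{2713}\right) = - \frac{38954}{2713}$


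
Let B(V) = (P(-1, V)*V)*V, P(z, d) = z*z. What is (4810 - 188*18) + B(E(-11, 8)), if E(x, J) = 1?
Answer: 1427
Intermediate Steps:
P(z, d) = z²
B(V) = V² (B(V) = ((-1)²*V)*V = (1*V)*V = V*V = V²)
(4810 - 188*18) + B(E(-11, 8)) = (4810 - 188*18) + 1² = (4810 - 3384) + 1 = 1426 + 1 = 1427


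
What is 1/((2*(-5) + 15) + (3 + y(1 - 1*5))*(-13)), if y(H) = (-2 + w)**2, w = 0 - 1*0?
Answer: -1/86 ≈ -0.011628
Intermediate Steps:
w = 0 (w = 0 + 0 = 0)
y(H) = 4 (y(H) = (-2 + 0)**2 = (-2)**2 = 4)
1/((2*(-5) + 15) + (3 + y(1 - 1*5))*(-13)) = 1/((2*(-5) + 15) + (3 + 4)*(-13)) = 1/((-10 + 15) + 7*(-13)) = 1/(5 - 91) = 1/(-86) = -1/86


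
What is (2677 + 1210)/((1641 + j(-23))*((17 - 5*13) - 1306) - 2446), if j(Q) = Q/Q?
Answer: -3887/2225714 ≈ -0.0017464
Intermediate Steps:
j(Q) = 1
(2677 + 1210)/((1641 + j(-23))*((17 - 5*13) - 1306) - 2446) = (2677 + 1210)/((1641 + 1)*((17 - 5*13) - 1306) - 2446) = 3887/(1642*((17 - 65) - 1306) - 2446) = 3887/(1642*(-48 - 1306) - 2446) = 3887/(1642*(-1354) - 2446) = 3887/(-2223268 - 2446) = 3887/(-2225714) = 3887*(-1/2225714) = -3887/2225714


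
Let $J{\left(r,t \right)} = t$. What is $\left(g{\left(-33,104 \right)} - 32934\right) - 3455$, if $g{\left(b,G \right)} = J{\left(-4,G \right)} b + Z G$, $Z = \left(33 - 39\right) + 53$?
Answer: $-34933$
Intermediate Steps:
$Z = 47$ ($Z = -6 + 53 = 47$)
$g{\left(b,G \right)} = 47 G + G b$ ($g{\left(b,G \right)} = G b + 47 G = 47 G + G b$)
$\left(g{\left(-33,104 \right)} - 32934\right) - 3455 = \left(104 \left(47 - 33\right) - 32934\right) - 3455 = \left(104 \cdot 14 - 32934\right) - 3455 = \left(1456 - 32934\right) - 3455 = -31478 - 3455 = -34933$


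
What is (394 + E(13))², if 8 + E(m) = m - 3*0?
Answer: 159201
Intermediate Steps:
E(m) = -8 + m (E(m) = -8 + (m - 3*0) = -8 + (m + 0) = -8 + m)
(394 + E(13))² = (394 + (-8 + 13))² = (394 + 5)² = 399² = 159201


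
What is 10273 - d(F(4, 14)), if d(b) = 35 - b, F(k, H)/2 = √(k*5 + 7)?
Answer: 10238 + 6*√3 ≈ 10248.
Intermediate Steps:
F(k, H) = 2*√(7 + 5*k) (F(k, H) = 2*√(k*5 + 7) = 2*√(5*k + 7) = 2*√(7 + 5*k))
10273 - d(F(4, 14)) = 10273 - (35 - 2*√(7 + 5*4)) = 10273 - (35 - 2*√(7 + 20)) = 10273 - (35 - 2*√27) = 10273 - (35 - 2*3*√3) = 10273 - (35 - 6*√3) = 10273 + (-35 + 6*√3) = 10238 + 6*√3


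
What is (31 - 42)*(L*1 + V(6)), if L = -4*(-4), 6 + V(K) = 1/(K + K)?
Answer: -1331/12 ≈ -110.92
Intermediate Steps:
V(K) = -6 + 1/(2*K) (V(K) = -6 + 1/(K + K) = -6 + 1/(2*K))
L = 16
(31 - 42)*(L*1 + V(6)) = (31 - 42)*(16*1 + (-6 + (1/2)/6)) = -11*(16 + (-6 + (1/2)*(1/6))) = -11*(16 + (-6 + 1/12)) = -11*(16 - 71/12) = -11*121/12 = -1331/12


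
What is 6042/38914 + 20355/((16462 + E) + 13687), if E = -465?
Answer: 485722599/577561588 ≈ 0.84099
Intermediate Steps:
6042/38914 + 20355/((16462 + E) + 13687) = 6042/38914 + 20355/((16462 - 465) + 13687) = 6042*(1/38914) + 20355/(15997 + 13687) = 3021/19457 + 20355/29684 = 485722599/577561588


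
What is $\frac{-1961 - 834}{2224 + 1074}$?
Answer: $- \frac{2795}{3298} \approx -0.84748$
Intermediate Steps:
$\frac{-1961 - 834}{2224 + 1074} = - \frac{2795}{3298}$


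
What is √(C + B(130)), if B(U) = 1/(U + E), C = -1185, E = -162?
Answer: I*√75842/8 ≈ 34.424*I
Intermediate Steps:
B(U) = 1/(-162 + U) (B(U) = 1/(U - 162) = 1/(-162 + U))
√(C + B(130)) = √(-1185 + 1/(-162 + 130)) = √(-1185 + 1/(-32)) = √(-1185 - 1/32) = √(-37921/32) = I*√75842/8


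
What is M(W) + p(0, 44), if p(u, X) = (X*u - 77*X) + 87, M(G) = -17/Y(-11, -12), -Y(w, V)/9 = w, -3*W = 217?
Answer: -326816/99 ≈ -3301.2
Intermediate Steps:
W = -217/3 (W = -⅓*217 = -217/3 ≈ -72.333)
Y(w, V) = -9*w
M(G) = -17/99 (M(G) = -17/((-9*(-11))) = -17/99)
p(u, X) = 87 - 77*X + X*u (p(u, X) = (-77*X + X*u) + 87 = 87 - 77*X + X*u)
M(W) + p(0, 44) = -17/99 + (87 - 77*44 + 44*0) = -17/99 + (87 - 3388 + 0) = -17/99 - 3301 = -326816/99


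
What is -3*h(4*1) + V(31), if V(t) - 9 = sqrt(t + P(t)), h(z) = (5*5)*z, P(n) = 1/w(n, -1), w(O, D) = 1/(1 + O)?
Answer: -291 + 3*sqrt(7) ≈ -283.06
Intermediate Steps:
P(n) = 1 + n (P(n) = 1/(1/(1 + n)) = 1 + n)
h(z) = 25*z
V(t) = 9 + sqrt(1 + 2*t) (V(t) = 9 + sqrt(t + (1 + t)) = 9 + sqrt(1 + 2*t))
-3*h(4*1) + V(31) = -75*4*1 + (9 + sqrt(1 + 2*31)) = -75*4 + (9 + sqrt(1 + 62)) = -3*100 + (9 + sqrt(63)) = -300 + (9 + 3*sqrt(7)) = -291 + 3*sqrt(7)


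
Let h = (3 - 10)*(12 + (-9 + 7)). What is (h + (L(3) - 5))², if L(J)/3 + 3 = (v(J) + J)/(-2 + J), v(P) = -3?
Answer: 7056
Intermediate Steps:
L(J) = -9 + 3*(-3 + J)/(-2 + J) (L(J) = -9 + 3*((-3 + J)/(-2 + J)) = -9 + 3*(-3 + J)/(-2 + J))
h = -70 (h = -7*(12 - 2) = -7*10 = -70)
(h + (L(3) - 5))² = (-70 + (3*(3 - 2*3)/(-2 + 3) - 5))² = (-70 + (3*(3 - 6)/1 - 5))² = (-70 + (3*1*(-3) - 5))² = (-70 + (-9 - 5))² = (-70 - 14)² = (-84)² = 7056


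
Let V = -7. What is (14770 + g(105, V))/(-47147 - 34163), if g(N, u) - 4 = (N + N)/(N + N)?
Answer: -2955/16262 ≈ -0.18171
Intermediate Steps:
g(N, u) = 5 (g(N, u) = 4 + (N + N)/(N + N) = 4 + (2*N)/((2*N)) = 4 + (2*N)*(1/(2*N)) = 4 + 1 = 5)
(14770 + g(105, V))/(-47147 - 34163) = (14770 + 5)/(-47147 - 34163) = 14775/(-81310) = 14775*(-1/81310) = -2955/16262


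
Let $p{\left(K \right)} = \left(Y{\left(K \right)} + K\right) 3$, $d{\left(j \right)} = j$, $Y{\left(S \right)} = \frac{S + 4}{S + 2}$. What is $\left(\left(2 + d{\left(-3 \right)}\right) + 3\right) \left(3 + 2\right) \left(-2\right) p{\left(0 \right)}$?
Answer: $-120$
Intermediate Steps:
$Y{\left(S \right)} = \frac{4 + S}{2 + S}$
$p{\left(K \right)} = 3 K + \frac{3 \left(4 + K\right)}{2 + K}$ ($p{\left(K \right)} = \left(\frac{4 + K}{2 + K} + K\right) 3 = \left(K + \frac{4 + K}{2 + K}\right) 3 = 3 K + \frac{3 \left(4 + K\right)}{2 + K}$)
$\left(\left(2 + d{\left(-3 \right)}\right) + 3\right) \left(3 + 2\right) \left(-2\right) p{\left(0 \right)} = \left(\left(2 - 3\right) + 3\right) \left(3 + 2\right) \left(-2\right) \frac{3 \left(4 + 0^{2} + 3 \cdot 0\right)}{2 + 0} = \left(-1 + 3\right) 5 \left(-2\right) \frac{3 \left(4 + 0 + 0\right)}{2} = 2 \left(-10\right) 3 \cdot \frac{1}{2} \cdot 4 = \left(-20\right) 6 = -120$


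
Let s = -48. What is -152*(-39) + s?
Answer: 5880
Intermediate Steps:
-152*(-39) + s = -152*(-39) - 48 = 5928 - 48 = 5880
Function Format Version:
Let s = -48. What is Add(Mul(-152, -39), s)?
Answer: 5880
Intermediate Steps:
Add(Mul(-152, -39), s) = Add(Mul(-152, -39), -48) = Add(5928, -48) = 5880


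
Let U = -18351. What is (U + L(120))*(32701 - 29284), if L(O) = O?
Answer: -62295327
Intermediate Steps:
(U + L(120))*(32701 - 29284) = (-18351 + 120)*(32701 - 29284) = -18231*3417 = -62295327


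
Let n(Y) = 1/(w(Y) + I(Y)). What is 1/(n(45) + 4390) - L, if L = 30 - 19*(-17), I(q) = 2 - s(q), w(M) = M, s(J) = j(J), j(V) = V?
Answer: -3099691/8781 ≈ -353.00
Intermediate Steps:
s(J) = J
I(q) = 2 - q
L = 353 (L = 30 + 323 = 353)
n(Y) = ½ (n(Y) = 1/(Y + (2 - Y)) = 1/2 = ½)
1/(n(45) + 4390) - L = 1/(½ + 4390) - 1*353 = 1/(8781/2) - 353 = 2/8781 - 353 = -3099691/8781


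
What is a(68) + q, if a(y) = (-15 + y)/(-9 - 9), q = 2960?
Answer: 53227/18 ≈ 2957.1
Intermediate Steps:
a(y) = 5/6 - y/18 (a(y) = (-15 + y)/(-18) = (-15 + y)*(-1/18) = 5/6 - y/18)
a(68) + q = (5/6 - 1/18*68) + 2960 = (5/6 - 34/9) + 2960 = -53/18 + 2960 = 53227/18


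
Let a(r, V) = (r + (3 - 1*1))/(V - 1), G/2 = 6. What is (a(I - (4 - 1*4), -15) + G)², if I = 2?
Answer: 2209/16 ≈ 138.06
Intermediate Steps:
G = 12 (G = 2*6 = 12)
a(r, V) = (2 + r)/(-1 + V) (a(r, V) = (r + (3 - 1))/(-1 + V) = (r + 2)/(-1 + V) = (2 + r)/(-1 + V))
(a(I - (4 - 1*4), -15) + G)² = ((2 + (2 - (4 - 1*4)))/(-1 - 15) + 12)² = ((2 + (2 - (4 - 4)))/(-16) + 12)² = (-(2 + (2 - 1*0))/16 + 12)² = (-(2 + (2 + 0))/16 + 12)² = (-(2 + 2)/16 + 12)² = (-1/16*4 + 12)² = (-¼ + 12)² = (47/4)² = 2209/16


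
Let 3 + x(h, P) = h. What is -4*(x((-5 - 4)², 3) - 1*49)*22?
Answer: -2552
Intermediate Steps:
x(h, P) = -3 + h
-4*(x((-5 - 4)², 3) - 1*49)*22 = -4*((-3 + (-5 - 4)²) - 1*49)*22 = -4*((-3 + (-9)²) - 49)*22 = -4*((-3 + 81) - 49)*22 = -4*(78 - 49)*22 = -4*29*22 = -116*22 = -2552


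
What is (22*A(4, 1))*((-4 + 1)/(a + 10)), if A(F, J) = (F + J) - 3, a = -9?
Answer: -132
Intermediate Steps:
A(F, J) = -3 + F + J
(22*A(4, 1))*((-4 + 1)/(a + 10)) = (22*(-3 + 4 + 1))*((-4 + 1)/(-9 + 10)) = (22*2)*(-3/1) = 44*(-3*1) = 44*(-3) = -132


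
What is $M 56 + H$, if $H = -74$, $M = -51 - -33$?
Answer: $-1082$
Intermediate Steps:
$M = -18$ ($M = -51 + 33 = -18$)
$M 56 + H = \left(-18\right) 56 - 74 = -1008 - 74 = -1082$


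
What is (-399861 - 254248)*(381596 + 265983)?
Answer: -423587252111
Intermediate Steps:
(-399861 - 254248)*(381596 + 265983) = -654109*647579 = -423587252111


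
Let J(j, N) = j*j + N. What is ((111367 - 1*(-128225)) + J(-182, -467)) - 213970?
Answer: 58279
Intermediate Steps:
J(j, N) = N + j² (J(j, N) = j² + N = N + j²)
((111367 - 1*(-128225)) + J(-182, -467)) - 213970 = ((111367 - 1*(-128225)) + (-467 + (-182)²)) - 213970 = ((111367 + 128225) + (-467 + 33124)) - 213970 = (239592 + 32657) - 213970 = 272249 - 213970 = 58279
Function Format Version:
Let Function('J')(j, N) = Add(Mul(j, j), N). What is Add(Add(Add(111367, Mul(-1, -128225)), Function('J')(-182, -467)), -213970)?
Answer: 58279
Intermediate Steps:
Function('J')(j, N) = Add(N, Pow(j, 2)) (Function('J')(j, N) = Add(Pow(j, 2), N) = Add(N, Pow(j, 2)))
Add(Add(Add(111367, Mul(-1, -128225)), Function('J')(-182, -467)), -213970) = Add(Add(Add(111367, Mul(-1, -128225)), Add(-467, Pow(-182, 2))), -213970) = Add(Add(Add(111367, 128225), Add(-467, 33124)), -213970) = Add(Add(239592, 32657), -213970) = Add(272249, -213970) = 58279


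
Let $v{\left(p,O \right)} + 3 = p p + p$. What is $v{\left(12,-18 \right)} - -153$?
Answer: $306$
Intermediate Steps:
$v{\left(p,O \right)} = -3 + p + p^{2}$ ($v{\left(p,O \right)} = -3 + \left(p p + p\right) = -3 + \left(p^{2} + p\right) = -3 + \left(p + p^{2}\right) = -3 + p + p^{2}$)
$v{\left(12,-18 \right)} - -153 = \left(-3 + 12 + 12^{2}\right) - -153 = \left(-3 + 12 + 144\right) + 153 = 153 + 153 = 306$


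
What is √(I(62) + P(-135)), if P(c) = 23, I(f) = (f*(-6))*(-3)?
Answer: √1139 ≈ 33.749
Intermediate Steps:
I(f) = 18*f (I(f) = -6*f*(-3) = 18*f)
√(I(62) + P(-135)) = √(18*62 + 23) = √(1116 + 23) = √1139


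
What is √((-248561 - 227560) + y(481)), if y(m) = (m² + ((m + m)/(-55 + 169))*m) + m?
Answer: I*√780474894/57 ≈ 490.12*I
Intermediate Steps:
y(m) = m + 58*m²/57 (y(m) = (m² + ((2*m)/114)*m) + m = (m² + ((2*m)*(1/114))*m) + m = (m² + (m/57)*m) + m = (m² + m²/57) + m = 58*m²/57 + m = m + 58*m²/57)
√((-248561 - 227560) + y(481)) = √((-248561 - 227560) + (1/57)*481*(57 + 58*481)) = √(-476121 + (1/57)*481*(57 + 27898)) = √(-476121 + (1/57)*481*27955) = √(-476121 + 13446355/57) = √(-13692542/57) = I*√780474894/57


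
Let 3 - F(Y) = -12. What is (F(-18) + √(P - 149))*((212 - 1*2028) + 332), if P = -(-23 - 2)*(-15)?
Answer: -22260 - 2968*I*√131 ≈ -22260.0 - 33970.0*I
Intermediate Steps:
F(Y) = 15 (F(Y) = 3 - 1*(-12) = 3 + 12 = 15)
P = -375 (P = -(-25)*(-15) = -1*375 = -375)
(F(-18) + √(P - 149))*((212 - 1*2028) + 332) = (15 + √(-375 - 149))*((212 - 1*2028) + 332) = (15 + √(-524))*((212 - 2028) + 332) = (15 + 2*I*√131)*(-1816 + 332) = (15 + 2*I*√131)*(-1484) = -22260 - 2968*I*√131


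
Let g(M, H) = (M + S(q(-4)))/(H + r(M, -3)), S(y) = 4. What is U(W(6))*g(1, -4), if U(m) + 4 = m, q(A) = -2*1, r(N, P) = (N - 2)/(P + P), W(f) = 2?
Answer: 60/23 ≈ 2.6087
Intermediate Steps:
r(N, P) = (-2 + N)/(2*P) (r(N, P) = (-2 + N)/((2*P)) = (-2 + N)*(1/(2*P)) = (-2 + N)/(2*P))
q(A) = -2
g(M, H) = (4 + M)/(⅓ + H - M/6) (g(M, H) = (M + 4)/(H + (½)*(-2 + M)/(-3)) = (4 + M)/(H + (½)*(-⅓)*(-2 + M)) = (4 + M)/(H + (⅓ - M/6)) = (4 + M)/(⅓ + H - M/6))
U(m) = -4 + m
U(W(6))*g(1, -4) = (-4 + 2)*(6*(4 + 1)/(2 - 1*1 + 6*(-4))) = -12*5/(2 - 1 - 24) = -12*5/(-23) = -12*(-1)*5/23 = -2*(-30/23) = 60/23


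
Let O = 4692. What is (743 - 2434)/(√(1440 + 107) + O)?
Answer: -466716/1294901 + 1691*√1547/22013317 ≈ -0.35740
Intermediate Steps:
(743 - 2434)/(√(1440 + 107) + O) = (743 - 2434)/(√(1440 + 107) + 4692) = -1691/(√1547 + 4692) = -1691/(4692 + √1547)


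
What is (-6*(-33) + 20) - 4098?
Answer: -3880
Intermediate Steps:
(-6*(-33) + 20) - 4098 = (198 + 20) - 4098 = 218 - 4098 = -3880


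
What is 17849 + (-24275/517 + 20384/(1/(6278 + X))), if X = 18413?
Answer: 260215998506/517 ≈ 5.0332e+8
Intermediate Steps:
17849 + (-24275/517 + 20384/(1/(6278 + X))) = 17849 + (-24275/517 + 20384/(1/(6278 + 18413))) = 17849 + (-24275*1/517 + 20384/(1/24691)) = 17849 + (-24275/517 + 20384/(1/24691)) = 17849 + (-24275/517 + 20384*24691) = 17849 + (-24275/517 + 503301344) = 17849 + 260206770573/517 = 260215998506/517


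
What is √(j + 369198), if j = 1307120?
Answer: √1676318 ≈ 1294.7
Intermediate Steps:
√(j + 369198) = √(1307120 + 369198) = √1676318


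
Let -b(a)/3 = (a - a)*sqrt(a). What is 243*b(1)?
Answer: 0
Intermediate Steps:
b(a) = 0 (b(a) = -3*(a - a)*sqrt(a) = -0*sqrt(a) = -3*0 = 0)
243*b(1) = 243*0 = 0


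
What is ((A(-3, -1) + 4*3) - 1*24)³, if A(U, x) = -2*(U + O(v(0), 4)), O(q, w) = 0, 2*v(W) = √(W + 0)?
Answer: -216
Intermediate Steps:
v(W) = √W/2 (v(W) = √(W + 0)/2 = √W/2)
A(U, x) = -2*U (A(U, x) = -2*(U + 0) = -2*U)
((A(-3, -1) + 4*3) - 1*24)³ = ((-2*(-3) + 4*3) - 1*24)³ = ((6 + 12) - 24)³ = (18 - 24)³ = (-6)³ = -216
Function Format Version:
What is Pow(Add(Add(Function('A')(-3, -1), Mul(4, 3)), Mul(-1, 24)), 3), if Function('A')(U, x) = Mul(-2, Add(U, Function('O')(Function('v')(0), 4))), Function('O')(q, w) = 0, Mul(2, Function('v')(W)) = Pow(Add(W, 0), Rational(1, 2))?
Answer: -216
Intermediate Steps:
Function('v')(W) = Mul(Rational(1, 2), Pow(W, Rational(1, 2))) (Function('v')(W) = Mul(Rational(1, 2), Pow(Add(W, 0), Rational(1, 2))) = Mul(Rational(1, 2), Pow(W, Rational(1, 2))))
Function('A')(U, x) = Mul(-2, U) (Function('A')(U, x) = Mul(-2, Add(U, 0)) = Mul(-2, U))
Pow(Add(Add(Function('A')(-3, -1), Mul(4, 3)), Mul(-1, 24)), 3) = Pow(Add(Add(Mul(-2, -3), Mul(4, 3)), Mul(-1, 24)), 3) = Pow(Add(Add(6, 12), -24), 3) = Pow(Add(18, -24), 3) = Pow(-6, 3) = -216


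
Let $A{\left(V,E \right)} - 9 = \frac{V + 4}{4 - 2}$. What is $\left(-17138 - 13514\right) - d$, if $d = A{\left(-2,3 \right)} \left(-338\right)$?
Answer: $-27272$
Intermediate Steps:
$A{\left(V,E \right)} = 11 + \frac{V}{2}$ ($A{\left(V,E \right)} = 9 + \frac{V + 4}{4 - 2} = 9 + \frac{4 + V}{2} = 9 + \left(4 + V\right) \frac{1}{2} = 9 + \left(2 + \frac{V}{2}\right) = 11 + \frac{V}{2}$)
$d = -3380$ ($d = \left(11 + \frac{1}{2} \left(-2\right)\right) \left(-338\right) = \left(11 - 1\right) \left(-338\right) = 10 \left(-338\right) = -3380$)
$\left(-17138 - 13514\right) - d = \left(-17138 - 13514\right) - -3380 = \left(-17138 - 13514\right) + 3380 = -30652 + 3380 = -27272$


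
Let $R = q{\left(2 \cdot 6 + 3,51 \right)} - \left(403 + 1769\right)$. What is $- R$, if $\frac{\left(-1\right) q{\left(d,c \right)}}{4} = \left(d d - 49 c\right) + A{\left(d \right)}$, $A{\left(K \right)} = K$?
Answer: $-6864$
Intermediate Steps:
$q{\left(d,c \right)} = - 4 d - 4 d^{2} + 196 c$ ($q{\left(d,c \right)} = - 4 \left(\left(d d - 49 c\right) + d\right) = - 4 \left(\left(d^{2} - 49 c\right) + d\right) = - 4 \left(d + d^{2} - 49 c\right) = - 4 d - 4 d^{2} + 196 c$)
$R = 6864$ ($R = \left(- 4 \left(2 \cdot 6 + 3\right) - 4 \left(2 \cdot 6 + 3\right)^{2} + 196 \cdot 51\right) - \left(403 + 1769\right) = \left(- 4 \left(12 + 3\right) - 4 \left(12 + 3\right)^{2} + 9996\right) - 2172 = \left(\left(-4\right) 15 - 4 \cdot 15^{2} + 9996\right) - 2172 = \left(-60 - 900 + 9996\right) - 2172 = 9036 - 2172 = 6864$)
$- R = \left(-1\right) 6864 = -6864$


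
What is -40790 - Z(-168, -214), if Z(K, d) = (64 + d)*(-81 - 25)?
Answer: -56690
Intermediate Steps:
Z(K, d) = -6784 - 106*d (Z(K, d) = (64 + d)*(-106) = -6784 - 106*d)
-40790 - Z(-168, -214) = -40790 - (-6784 - 106*(-214)) = -40790 - (-6784 + 22684) = -40790 - 1*15900 = -40790 - 15900 = -56690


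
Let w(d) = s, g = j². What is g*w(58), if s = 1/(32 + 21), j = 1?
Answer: 1/53 ≈ 0.018868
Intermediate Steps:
g = 1 (g = 1² = 1)
s = 1/53 ≈ 0.018868
w(d) = 1/53
g*w(58) = 1*(1/53) = 1/53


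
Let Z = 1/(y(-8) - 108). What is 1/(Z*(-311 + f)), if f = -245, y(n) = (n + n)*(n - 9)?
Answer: -41/139 ≈ -0.29496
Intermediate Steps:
y(n) = 2*n*(-9 + n) (y(n) = (2*n)*(-9 + n) = 2*n*(-9 + n))
Z = 1/164 (Z = 1/(2*(-8)*(-9 - 8) - 108) = 1/(2*(-8)*(-17) - 108) = 1/(272 - 108) = 1/164 ≈ 0.0060976)
1/(Z*(-311 + f)) = 1/((-311 - 245)/164) = 1/((1/164)*(-556)) = 1/(-139/41) = -41/139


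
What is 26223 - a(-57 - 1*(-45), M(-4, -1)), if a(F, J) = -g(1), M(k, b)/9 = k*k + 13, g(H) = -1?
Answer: 26222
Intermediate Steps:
M(k, b) = 117 + 9*k² (M(k, b) = 9*(k*k + 13) = 9*(k² + 13) = 9*(13 + k²) = 117 + 9*k²)
a(F, J) = 1 (a(F, J) = -1*(-1) = 1)
26223 - a(-57 - 1*(-45), M(-4, -1)) = 26223 - 1*1 = 26223 - 1 = 26222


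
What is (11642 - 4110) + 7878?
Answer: 15410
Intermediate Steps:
(11642 - 4110) + 7878 = 7532 + 7878 = 15410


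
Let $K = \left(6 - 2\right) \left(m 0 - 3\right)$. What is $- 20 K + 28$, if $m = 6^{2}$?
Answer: $268$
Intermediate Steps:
$m = 36$
$K = -12$ ($K = \left(6 - 2\right) \left(36 \cdot 0 - 3\right) = 4 \left(0 - 3\right) = 4 \left(-3\right) = -12$)
$- 20 K + 28 = \left(-20\right) \left(-12\right) + 28 = 240 + 28 = 268$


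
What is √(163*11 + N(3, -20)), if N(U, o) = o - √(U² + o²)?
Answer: √(1773 - √409) ≈ 41.866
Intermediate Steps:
√(163*11 + N(3, -20)) = √(163*11 + (-20 - √(3² + (-20)²))) = √(1793 + (-20 - √(9 + 400))) = √(1793 + (-20 - √409)) = √(1773 - √409)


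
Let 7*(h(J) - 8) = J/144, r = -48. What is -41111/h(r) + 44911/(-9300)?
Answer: -8036478437/1553100 ≈ -5174.5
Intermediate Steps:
h(J) = 8 + J/1008 (h(J) = 8 + (J/144)/7 = 8 + J/1008)
-41111/h(r) + 44911/(-9300) = -41111/(8 + (1/1008)*(-48)) + 44911/(-9300) = -41111/(8 - 1/21) + 44911*(-1/9300) = -41111/167/21 - 44911/9300 = -41111*21/167 - 44911/9300 = -863331/167 - 44911/9300 = -8036478437/1553100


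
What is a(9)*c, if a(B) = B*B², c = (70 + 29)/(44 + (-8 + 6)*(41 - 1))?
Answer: -8019/4 ≈ -2004.8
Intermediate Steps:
c = -11/4 (c = 99/(44 - 2*40) = 99/(44 - 80) = 99/(-36) = 99*(-1/36) = -11/4 ≈ -2.7500)
a(B) = B³
a(9)*c = 9³*(-11/4) = 729*(-11/4) = -8019/4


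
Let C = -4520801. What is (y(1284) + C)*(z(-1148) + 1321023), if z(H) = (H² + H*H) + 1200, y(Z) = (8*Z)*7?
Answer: -17608872241807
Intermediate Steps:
y(Z) = 56*Z
z(H) = 1200 + 2*H² (z(H) = (H² + H²) + 1200 = 2*H² + 1200 = 1200 + 2*H²)
(y(1284) + C)*(z(-1148) + 1321023) = (56*1284 - 4520801)*((1200 + 2*(-1148)²) + 1321023) = (71904 - 4520801)*((1200 + 2*1317904) + 1321023) = -4448897*((1200 + 2635808) + 1321023) = -4448897*(2637008 + 1321023) = -4448897*3958031 = -17608872241807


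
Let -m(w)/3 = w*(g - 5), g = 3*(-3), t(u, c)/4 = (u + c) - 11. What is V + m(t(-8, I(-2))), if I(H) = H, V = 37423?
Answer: 33895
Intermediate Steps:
t(u, c) = -44 + 4*c + 4*u (t(u, c) = 4*((u + c) - 11) = 4*((c + u) - 11) = 4*(-11 + c + u) = -44 + 4*c + 4*u)
g = -9
m(w) = 42*w (m(w) = -3*w*(-9 - 5) = -3*w*(-14) = -(-42)*w = 42*w)
V + m(t(-8, I(-2))) = 37423 + 42*(-44 + 4*(-2) + 4*(-8)) = 37423 + 42*(-44 - 8 - 32) = 37423 + 42*(-84) = 37423 - 3528 = 33895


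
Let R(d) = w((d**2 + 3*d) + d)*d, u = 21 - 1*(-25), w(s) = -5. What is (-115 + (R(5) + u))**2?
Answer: 8836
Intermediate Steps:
u = 46 (u = 21 + 25 = 46)
R(d) = -5*d
(-115 + (R(5) + u))**2 = (-115 + (-5*5 + 46))**2 = (-115 + (-25 + 46))**2 = (-115 + 21)**2 = (-94)**2 = 8836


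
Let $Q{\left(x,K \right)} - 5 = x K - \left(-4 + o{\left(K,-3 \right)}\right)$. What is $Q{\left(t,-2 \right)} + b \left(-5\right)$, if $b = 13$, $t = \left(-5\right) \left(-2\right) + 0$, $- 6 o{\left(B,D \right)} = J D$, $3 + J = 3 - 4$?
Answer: $-74$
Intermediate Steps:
$J = -4$ ($J = -3 + \left(3 - 4\right) = -3 - 1 = -4$)
$o{\left(B,D \right)} = \frac{2 D}{3}$ ($o{\left(B,D \right)} = - \frac{\left(-4\right) D}{6} = \frac{2 D}{3}$)
$t = 10$ ($t = 10 + 0 = 10$)
$Q{\left(x,K \right)} = 11 + K x$ ($Q{\left(x,K \right)} = 5 + \left(x K + \left(4 - \frac{2}{3} \left(-3\right)\right)\right) = 5 + \left(K x + \left(4 - -2\right)\right) = 5 + \left(K x + \left(4 + 2\right)\right) = 5 + \left(K x + 6\right) = 5 + \left(6 + K x\right) = 11 + K x$)
$Q{\left(t,-2 \right)} + b \left(-5\right) = \left(11 - 20\right) + 13 \left(-5\right) = \left(11 - 20\right) - 65 = -9 - 65 = -74$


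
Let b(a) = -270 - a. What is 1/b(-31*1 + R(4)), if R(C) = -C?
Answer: -1/235 ≈ -0.0042553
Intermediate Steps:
1/b(-31*1 + R(4)) = 1/(-270 - (-31*1 - 1*4)) = 1/(-270 - (-31 - 4)) = 1/(-270 - 1*(-35)) = 1/(-270 + 35) = 1/(-235) = -1/235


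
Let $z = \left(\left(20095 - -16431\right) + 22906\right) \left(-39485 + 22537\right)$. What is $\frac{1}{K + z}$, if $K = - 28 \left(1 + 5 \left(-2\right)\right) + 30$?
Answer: $- \frac{1}{1007253254} \approx -9.928 \cdot 10^{-10}$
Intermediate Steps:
$z = -1007253536$ ($z = \left(\left(20095 + 16431\right) + 22906\right) \left(-16948\right) = \left(36526 + 22906\right) \left(-16948\right) = 59432 \left(-16948\right) = -1007253536$)
$K = 282$ ($K = - 28 \left(1 - 10\right) + 30 = \left(-28\right) \left(-9\right) + 30 = 252 + 30 = 282$)
$\frac{1}{K + z} = \frac{1}{282 - 1007253536} = \frac{1}{-1007253254} = - \frac{1}{1007253254}$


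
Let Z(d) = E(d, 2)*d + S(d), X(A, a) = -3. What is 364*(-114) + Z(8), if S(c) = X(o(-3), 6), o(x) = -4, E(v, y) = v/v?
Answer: -41491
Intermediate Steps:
E(v, y) = 1
S(c) = -3
Z(d) = -3 + d (Z(d) = 1*d - 3 = d - 3 = -3 + d)
364*(-114) + Z(8) = 364*(-114) + (-3 + 8) = -41496 + 5 = -41491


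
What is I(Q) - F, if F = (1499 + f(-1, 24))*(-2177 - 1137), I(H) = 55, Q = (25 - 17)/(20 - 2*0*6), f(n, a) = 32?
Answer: 5073789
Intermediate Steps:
Q = ⅖ (Q = 8/(20 + 0*6) = 8/(20 + 0) = 8/20 = 8*(1/20) = ⅖ ≈ 0.40000)
F = -5073734 (F = (1499 + 32)*(-2177 - 1137) = 1531*(-3314) = -5073734)
I(Q) - F = 55 - 1*(-5073734) = 55 + 5073734 = 5073789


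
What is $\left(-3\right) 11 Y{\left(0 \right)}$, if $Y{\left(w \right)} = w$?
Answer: $0$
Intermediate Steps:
$\left(-3\right) 11 Y{\left(0 \right)} = \left(-3\right) 11 \cdot 0 = \left(-33\right) 0 = 0$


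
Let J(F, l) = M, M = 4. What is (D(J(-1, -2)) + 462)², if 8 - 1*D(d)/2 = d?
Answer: 220900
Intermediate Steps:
J(F, l) = 4
D(d) = 16 - 2*d
(D(J(-1, -2)) + 462)² = ((16 - 2*4) + 462)² = ((16 - 8) + 462)² = (8 + 462)² = 470² = 220900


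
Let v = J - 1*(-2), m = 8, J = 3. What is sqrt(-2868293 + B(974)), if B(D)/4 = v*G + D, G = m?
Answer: I*sqrt(2864237) ≈ 1692.4*I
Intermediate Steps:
G = 8
v = 5 (v = 3 - 1*(-2) = 3 + 2 = 5)
B(D) = 160 + 4*D (B(D) = 4*(5*8 + D) = 4*(40 + D) = 160 + 4*D)
sqrt(-2868293 + B(974)) = sqrt(-2868293 + (160 + 4*974)) = sqrt(-2868293 + (160 + 3896)) = sqrt(-2868293 + 4056) = sqrt(-2864237) = I*sqrt(2864237)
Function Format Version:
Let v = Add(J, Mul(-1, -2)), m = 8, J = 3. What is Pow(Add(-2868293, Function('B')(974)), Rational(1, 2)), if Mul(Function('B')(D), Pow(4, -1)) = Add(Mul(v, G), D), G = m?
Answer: Mul(I, Pow(2864237, Rational(1, 2))) ≈ Mul(1692.4, I)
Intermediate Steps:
G = 8
v = 5 (v = Add(3, Mul(-1, -2)) = Add(3, 2) = 5)
Function('B')(D) = Add(160, Mul(4, D)) (Function('B')(D) = Mul(4, Add(Mul(5, 8), D)) = Mul(4, Add(40, D)) = Add(160, Mul(4, D)))
Pow(Add(-2868293, Function('B')(974)), Rational(1, 2)) = Pow(Add(-2868293, Add(160, Mul(4, 974))), Rational(1, 2)) = Pow(Add(-2868293, Add(160, 3896)), Rational(1, 2)) = Pow(Add(-2868293, 4056), Rational(1, 2)) = Pow(-2864237, Rational(1, 2)) = Mul(I, Pow(2864237, Rational(1, 2)))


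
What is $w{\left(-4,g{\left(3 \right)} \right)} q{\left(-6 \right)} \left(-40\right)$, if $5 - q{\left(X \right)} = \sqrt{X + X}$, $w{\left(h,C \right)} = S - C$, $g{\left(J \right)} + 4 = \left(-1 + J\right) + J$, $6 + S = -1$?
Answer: $1600 - 640 i \sqrt{3} \approx 1600.0 - 1108.5 i$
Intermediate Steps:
$S = -7$ ($S = -6 - 1 = -7$)
$g{\left(J \right)} = -5 + 2 J$ ($g{\left(J \right)} = -4 + \left(\left(-1 + J\right) + J\right) = -4 + \left(-1 + 2 J\right) = -5 + 2 J$)
$w{\left(h,C \right)} = -7 - C$
$q{\left(X \right)} = 5 - \sqrt{2} \sqrt{X}$ ($q{\left(X \right)} = 5 - \sqrt{X + X} = 5 - \sqrt{2 X} = 5 - \sqrt{2} \sqrt{X}$)
$w{\left(-4,g{\left(3 \right)} \right)} q{\left(-6 \right)} \left(-40\right) = \left(-7 - \left(-5 + 2 \cdot 3\right)\right) \left(5 - \sqrt{2} \sqrt{-6}\right) \left(-40\right) = \left(-7 - \left(-5 + 6\right)\right) \left(5 - \sqrt{2} i \sqrt{6}\right) \left(-40\right) = \left(-7 - 1\right) \left(5 - 2 i \sqrt{3}\right) \left(-40\right) = - 8 \left(5 - 2 i \sqrt{3}\right) \left(-40\right) = \left(-40 + 16 i \sqrt{3}\right) \left(-40\right) = 1600 - 640 i \sqrt{3}$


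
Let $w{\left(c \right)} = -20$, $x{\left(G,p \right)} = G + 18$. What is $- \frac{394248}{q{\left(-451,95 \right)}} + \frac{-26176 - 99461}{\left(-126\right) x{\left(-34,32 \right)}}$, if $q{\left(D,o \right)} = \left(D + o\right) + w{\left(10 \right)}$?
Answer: $\frac{31148519}{31584} \approx 986.21$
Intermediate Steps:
$x{\left(G,p \right)} = 18 + G$
$q{\left(D,o \right)} = -20 + D + o$ ($q{\left(D,o \right)} = \left(D + o\right) - 20 = -20 + D + o$)
$- \frac{394248}{q{\left(-451,95 \right)}} + \frac{-26176 - 99461}{\left(-126\right) x{\left(-34,32 \right)}} = - \frac{394248}{-20 - 451 + 95} + \frac{-26176 - 99461}{\left(-126\right) \left(18 - 34\right)} = - \frac{394248}{-376} - \frac{125637}{\left(-126\right) \left(-16\right)} = \left(-394248\right) \left(- \frac{1}{376}\right) - \frac{125637}{2016} = \frac{49281}{47} - \frac{41879}{672} = \frac{31148519}{31584}$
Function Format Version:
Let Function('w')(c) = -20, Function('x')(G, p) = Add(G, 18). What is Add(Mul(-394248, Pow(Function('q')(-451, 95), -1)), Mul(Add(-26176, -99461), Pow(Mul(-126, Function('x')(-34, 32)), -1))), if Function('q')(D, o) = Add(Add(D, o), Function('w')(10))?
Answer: Rational(31148519, 31584) ≈ 986.21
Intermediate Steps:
Function('x')(G, p) = Add(18, G)
Function('q')(D, o) = Add(-20, D, o) (Function('q')(D, o) = Add(Add(D, o), -20) = Add(-20, D, o))
Add(Mul(-394248, Pow(Function('q')(-451, 95), -1)), Mul(Add(-26176, -99461), Pow(Mul(-126, Function('x')(-34, 32)), -1))) = Add(Mul(-394248, Pow(Add(-20, -451, 95), -1)), Mul(Add(-26176, -99461), Pow(Mul(-126, Add(18, -34)), -1))) = Add(Mul(-394248, Pow(-376, -1)), Mul(-125637, Pow(Mul(-126, -16), -1))) = Add(Mul(-394248, Rational(-1, 376)), Mul(-125637, Pow(2016, -1))) = Add(Rational(49281, 47), Mul(-125637, Rational(1, 2016))) = Add(Rational(49281, 47), Rational(-41879, 672)) = Rational(31148519, 31584)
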